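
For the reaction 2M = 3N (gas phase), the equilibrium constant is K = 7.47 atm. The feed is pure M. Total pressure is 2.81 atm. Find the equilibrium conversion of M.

Let X = conversion of M (basis 1 mol M); extent of reaction ξ = 0.5X.
Mole table: n_M = 1 − X; n_N = 1.5X.
n_T = Σnᵢ = 1 + 0.5X.
y_i = n_i/n_T, p_i = y_i·P. K = p_N^3 / (p_M^2).
Equating to 7.47 atm and solving on 0 < X < 1: X = 0.571.

X = 0.571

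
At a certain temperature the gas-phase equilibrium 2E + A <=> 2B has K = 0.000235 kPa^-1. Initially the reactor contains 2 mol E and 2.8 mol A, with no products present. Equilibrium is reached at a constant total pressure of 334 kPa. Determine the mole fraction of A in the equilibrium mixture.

y_A = 0.568

Basis: 2 mol E initially; let X = conversion of E. Extent ξ = X.
Mole table: n_E = 2 − 2X; n_A = 2.8 − X; n_B = 2X.
Total moles n_T = 4.8 − X.
Mole fractions y_i = n_i/n_T; K = p_B^2 / (p_E^2 p_A) with p_i = y_i·P.
Substituting and setting equal to 0.000235 kPa^-1 gives a polynomial in X; the root in (0,1) is X = 0.174.
Then n_A = 2.63, n_T = 4.63, so y_A = 0.568.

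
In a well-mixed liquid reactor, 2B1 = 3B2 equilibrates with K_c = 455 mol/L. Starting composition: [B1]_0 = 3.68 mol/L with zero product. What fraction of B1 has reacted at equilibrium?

X = 0.867

Let X = conversion of B1; extent ξ = 3.68X/2 mol/L.
Concentrations: [B1] = 3.68 − 3.68X; [B2] = 5.52X.
K_c = [B2]^3 / ([B1]^2).
Setting equal to 455 and solving for X on (0,1) gives X = 0.867.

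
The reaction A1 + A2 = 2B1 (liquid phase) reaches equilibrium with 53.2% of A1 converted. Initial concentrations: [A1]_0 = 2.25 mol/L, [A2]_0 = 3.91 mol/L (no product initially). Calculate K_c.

Let X = conversion of A1.
Concentrations: [A1] = 2.25 − 2.25X; [A2] = 3.91 − 2.25X; [B1] = 4.5X.
At X = 0.532: [A1] = 1.05, [A2] = 2.71, [B1] = 2.39.
K_c = [B1]^2 / ([A1] [A2]) = 2.01.

K_c = 2.01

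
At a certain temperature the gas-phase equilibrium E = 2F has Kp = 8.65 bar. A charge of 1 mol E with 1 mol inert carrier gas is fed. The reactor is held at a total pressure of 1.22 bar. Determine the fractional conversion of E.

X = 0.855

Let X = conversion of E (basis 1 mol E); extent of reaction ξ = X.
Species balance: n_E = 1 − X; n_F = 2X; n_I = 1 (inert).
n_T = Σnᵢ = 2 + X.
y_i = n_i/n_T, p_i = y_i·P. Kp = p_F^2 / (p_E).
Equating to 8.65 bar and solving on 0 < X < 1: X = 0.855.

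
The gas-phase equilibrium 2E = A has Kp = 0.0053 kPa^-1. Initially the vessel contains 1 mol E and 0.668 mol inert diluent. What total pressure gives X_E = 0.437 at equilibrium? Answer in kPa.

P = 189 kPa

Take 1 mol E as basis and let X be its fractional conversion, so ξ = 0.5X.
Species balance: n_E = 1 − X; n_A = 0.5X; n_I = 0.668 (inert).
Summing: n_T = 1.67 − 0.5X.
Kp = p_A / (p_E^2) with p_i = (n_i/n_T)·P.
At X = 0.437: the mole-fraction product g(X) = Π y_i^ν_i = 0.9992. Since Kp = g(X)·P^{-1}, P = (g/Kp)^(1/1) = (0.9992/0.0053)^(1/1) = 189 kPa.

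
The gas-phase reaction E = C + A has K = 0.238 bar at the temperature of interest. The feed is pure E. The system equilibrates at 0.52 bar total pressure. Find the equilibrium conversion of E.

Let X = conversion of E (basis 1 mol E); extent of reaction ξ = X.
Species balance: n_E = 1 − X; n_C = X; n_A = X.
Summing: n_T = 1 + X.
Mole fractions y_i = n_i/n_T; K = p_C p_A / (p_E) with p_i = y_i·P.
Setting this equal to 0.238 bar and taking the physical root (0 < X < 1) gives X = 0.560.

X = 0.560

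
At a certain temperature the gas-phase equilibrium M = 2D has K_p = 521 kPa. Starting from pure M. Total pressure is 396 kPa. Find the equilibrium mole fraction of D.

Let X = conversion of M (basis 1 mol M); extent of reaction ξ = X.
At extent ξ: n_M = 1 − X; n_D = 2X.
Summing: n_T = 1 + X.
y_i = n_i/n_T, p_i = y_i·P. K_p = p_D^2 / (p_M).
This yields a degree-2 equation in X; solving on (0,1), X = 0.497.
Then n_D = 0.995, n_T = 1.5, so y_D = 0.664.

y_D = 0.664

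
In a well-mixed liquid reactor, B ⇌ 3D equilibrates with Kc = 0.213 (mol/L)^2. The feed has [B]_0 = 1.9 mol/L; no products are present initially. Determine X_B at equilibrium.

X = 0.124

Let X = conversion of B; extent ξ = 1.9·X mol/L.
Concentrations: [B] = 1.9 − 1.9X; [D] = 5.7X.
Kc = [D]^3 / ([B]).
This equals 0.213 at X = 0.124 (the root in 0 < X < 1).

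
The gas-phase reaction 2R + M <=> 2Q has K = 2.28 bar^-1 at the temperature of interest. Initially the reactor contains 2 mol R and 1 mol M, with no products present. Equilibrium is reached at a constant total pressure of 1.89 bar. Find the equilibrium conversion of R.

X = 0.484

Let X = conversion of R (basis 2 mol R); extent of reaction ξ = X.
Species balance: n_R = 2 − 2X; n_M = 1 − X; n_Q = 2X.
n_T = Σnᵢ = 3 − X.
y_i = n_i/n_T, p_i = y_i·P. K = p_Q^2 / (p_R^2 p_M).
Equating to 2.28 bar^-1 and solving on 0 < X < 1: X = 0.484.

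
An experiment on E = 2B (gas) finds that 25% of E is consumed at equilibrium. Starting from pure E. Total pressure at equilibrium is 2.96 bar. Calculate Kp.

Let X = conversion of E (basis 1 mol E); extent of reaction ξ = X.
Moles: n_E = 1 − X; n_B = 2X.
Total moles n_T = 1 + X.
At X = 0.25: n_E = 0.75, n_B = 0.5, n_T = 1.25.
p_i = (n_i/n_T)·P. Kp = p_B^2 / (p_E) = 0.789 bar.

Kp = 0.789 bar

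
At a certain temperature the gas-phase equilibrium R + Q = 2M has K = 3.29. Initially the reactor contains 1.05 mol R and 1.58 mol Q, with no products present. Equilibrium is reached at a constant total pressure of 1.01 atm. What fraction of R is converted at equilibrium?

X = 0.573

Basis: 1.05 mol R initially; let X = conversion of R. Extent ξ = 1.05X.
Mole table: n_R = 1.05 − 1.05X; n_Q = 1.58 − 1.05X; n_M = 2.1X.
n_T stays at 2.63 (no change in mole number).
Mole fractions y_i = n_i/n_T; K = p_M^2 / (p_R p_Q) with p_i = y_i·P.
Equating to 3.29 and solving on 0 < X < 1: X = 0.573.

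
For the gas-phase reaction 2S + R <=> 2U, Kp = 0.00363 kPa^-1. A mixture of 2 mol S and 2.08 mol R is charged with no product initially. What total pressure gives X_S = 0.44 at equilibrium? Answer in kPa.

P = 377 kPa

Basis: 2 mol S initially; let X = conversion of S. Extent ξ = X.
Species balance: n_S = 2 − 2X; n_R = 2.08 − X; n_U = 2X.
Total moles n_T = 4.08 − X.
Kp = p_U^2 / (p_S^2 p_R) with p_i = (n_i/n_T)·P.
At X = 0.44: the mole-fraction product g(X) = Π y_i^ν_i = 1.37. Since Kp = g(X)·P^{-1}, P = (g/Kp)^(1/1) = (1.37/0.00363)^(1/1) = 377 kPa.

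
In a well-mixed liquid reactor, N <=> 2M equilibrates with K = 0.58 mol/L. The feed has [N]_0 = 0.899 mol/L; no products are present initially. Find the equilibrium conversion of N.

X = 0.329

Let X = conversion of N; extent ξ = 0.899·X mol/L.
Concentrations: [N] = 0.899 − 0.899X; [M] = 1.8X.
K = [M]^2 / ([N]).
Setting equal to 0.58 and solving for X on (0,1) gives X = 0.329.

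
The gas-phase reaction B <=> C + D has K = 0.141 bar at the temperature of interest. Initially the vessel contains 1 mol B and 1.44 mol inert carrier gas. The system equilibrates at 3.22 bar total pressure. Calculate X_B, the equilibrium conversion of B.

X = 0.291

Take 1 mol B as basis and let X be its fractional conversion, so ξ = X.
Moles: n_B = 1 − X; n_C = X; n_D = X; n_I = 1.44 (inert).
Total moles n_T = 2.44 + X.
y_i = n_i/n_T, p_i = y_i·P. K = p_C p_D / (p_B).
Equating to 0.141 bar and solving on 0 < X < 1: X = 0.291.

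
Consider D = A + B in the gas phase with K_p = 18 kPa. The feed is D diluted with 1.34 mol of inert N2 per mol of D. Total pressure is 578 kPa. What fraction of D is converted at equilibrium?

Take 1 mol D as basis and let X be its fractional conversion, so ξ = X.
Species balance: n_D = 1 − X; n_A = X; n_B = X; n_I = 1.34 (inert).
Summing: n_T = 2.34 + X.
Mole fractions y_i = n_i/n_T; K_p = p_A p_B / (p_D) with p_i = y_i·P.
Equating to 18 kPa and solving on 0 < X < 1: X = 0.246.

X = 0.246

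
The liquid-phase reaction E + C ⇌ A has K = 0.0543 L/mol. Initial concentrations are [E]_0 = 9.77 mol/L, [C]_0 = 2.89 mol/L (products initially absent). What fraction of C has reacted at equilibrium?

Let X = conversion of C; extent ξ = 2.89·X mol/L.
Concentrations: [E] = 9.77 − 2.89X; [C] = 2.89 − 2.89X; [A] = 2.89X.
K = [A] / ([E] [C]).
Setting equal to 0.0543 and solving for X on (0,1) gives X = 0.324.

X = 0.324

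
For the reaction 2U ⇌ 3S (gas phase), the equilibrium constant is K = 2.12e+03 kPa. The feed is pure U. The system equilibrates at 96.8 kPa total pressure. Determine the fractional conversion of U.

X = 0.773

Let X = conversion of U (basis 1 mol U); extent of reaction ξ = 0.5X.
At extent ξ: n_U = 1 − X; n_S = 1.5X.
Total moles n_T = 1 + 0.5X.
Mole fractions y_i = n_i/n_T; K = p_S^3 / (p_U^2) with p_i = y_i·P.
Equating to 2.12e+03 kPa and solving on 0 < X < 1: X = 0.773.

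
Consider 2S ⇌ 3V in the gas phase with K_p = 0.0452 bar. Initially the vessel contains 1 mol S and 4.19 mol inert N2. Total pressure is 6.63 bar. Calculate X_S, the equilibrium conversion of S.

X = 0.191

Take 1 mol S as basis and let X be its fractional conversion, so ξ = 0.5X.
Mole table: n_S = 1 − X; n_V = 1.5X; n_I = 4.19 (inert).
n_T = Σnᵢ = 5.19 + 0.5X.
y_i = n_i/n_T, p_i = y_i·P. K_p = p_V^3 / (p_S^2).
Setting this equal to 0.0452 bar and taking the physical root (0 < X < 1) gives X = 0.191.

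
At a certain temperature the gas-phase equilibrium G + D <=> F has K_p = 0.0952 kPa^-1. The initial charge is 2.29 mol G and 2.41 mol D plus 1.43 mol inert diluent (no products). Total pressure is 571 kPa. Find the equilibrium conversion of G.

Let X = conversion of G (basis 2.29 mol G); extent of reaction ξ = 2.29X.
Mole table: n_G = 2.29 − 2.29X; n_D = 2.41 − 2.29X; n_F = 2.29X; n_I = 1.43 (inert).
Summing: n_T = 6.13 − 2.29X.
y_i = n_i/n_T, p_i = y_i·P. K_p = p_F / (p_G p_D).
Substituting and setting equal to 0.0952 kPa^-1 gives a polynomial in X; the root in (0,1) is X = 0.855.

X = 0.855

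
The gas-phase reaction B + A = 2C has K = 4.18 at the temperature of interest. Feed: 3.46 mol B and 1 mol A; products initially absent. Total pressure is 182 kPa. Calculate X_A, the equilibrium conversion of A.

Let X = conversion of A (basis 1 mol A); extent of reaction ξ = X.
Moles: n_B = 3.46 − X; n_A = 1 − X; n_C = 2X.
n_T stays at 4.46 (no change in mole number).
Mole fractions y_i = n_i/n_T; K = p_C^2 / (p_B p_A) with p_i = y_i·P.
This yields a degree-2 equation in X; solving on (0,1), X = 0.782.

X = 0.782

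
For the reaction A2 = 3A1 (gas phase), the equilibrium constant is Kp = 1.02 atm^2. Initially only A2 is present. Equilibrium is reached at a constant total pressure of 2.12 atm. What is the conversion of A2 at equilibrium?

X = 0.241

Basis: 1 mol A2 initially; let X = conversion of A2. Extent ξ = X.
Moles: n_A2 = 1 − X; n_A1 = 3X.
n_T = Σnᵢ = 1 + 2X.
Mole fractions y_i = n_i/n_T; Kp = p_A1^3 / (p_A2) with p_i = y_i·P.
Equating to 1.02 atm^2 and solving on 0 < X < 1: X = 0.241.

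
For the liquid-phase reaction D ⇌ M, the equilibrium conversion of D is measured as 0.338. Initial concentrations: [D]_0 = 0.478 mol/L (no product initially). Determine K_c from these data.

K_c = 0.511

Let X = conversion of D.
Concentrations: [D] = 0.478 − 0.478X; [M] = 0.478X.
At X = 0.338: [D] = 0.316, [M] = 0.162.
K_c = [M] / ([D]) = 0.511.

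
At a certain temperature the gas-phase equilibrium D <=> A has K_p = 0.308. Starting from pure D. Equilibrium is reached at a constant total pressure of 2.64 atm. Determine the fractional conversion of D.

X = 0.235

Take 1 mol D as basis and let X be its fractional conversion, so ξ = X.
Moles: n_D = 1 − X; n_A = X.
n_T stays at 1 (no change in mole number).
Mole fractions y_i = n_i/n_T; K_p = p_A / (p_D) with p_i = y_i·P.
This yields a degree-1 equation in X; solving on (0,1), X = 0.235.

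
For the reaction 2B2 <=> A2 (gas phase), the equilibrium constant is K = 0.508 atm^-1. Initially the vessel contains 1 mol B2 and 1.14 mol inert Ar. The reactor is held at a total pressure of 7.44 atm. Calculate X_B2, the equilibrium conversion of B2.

X = 0.614

Let X = conversion of B2 (basis 1 mol B2); extent of reaction ξ = 0.5X.
Mole table: n_B2 = 1 − X; n_A2 = 0.5X; n_I = 1.14 (inert).
n_T = Σnᵢ = 2.14 − 0.5X.
With p_i = (n_i/n_T)P, K = p_A2 / (p_B2^2).
Setting this equal to 0.508 atm^-1 and taking the physical root (0 < X < 1) gives X = 0.614.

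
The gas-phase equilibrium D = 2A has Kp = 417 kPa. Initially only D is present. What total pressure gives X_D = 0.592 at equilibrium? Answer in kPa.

P = 193 kPa

Let X = conversion of D (basis 1 mol D); extent of reaction ξ = X.
Moles: n_D = 1 − X; n_A = 2X.
n_T = Σnᵢ = 1 + X.
Kp = p_A^2 / (p_D) with p_i = (n_i/n_T)·P.
At X = 0.592: the mole-fraction product g(X) = Π y_i^ν_i = 2.158. Since Kp = g(X)·P^{1}, P = (Kp/g)^(1/1) = (417/2.158)^(1/1) = 193 kPa.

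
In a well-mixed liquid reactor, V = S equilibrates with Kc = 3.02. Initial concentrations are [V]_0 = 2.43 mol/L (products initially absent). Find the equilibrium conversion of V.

X = 0.751

Let X = conversion of V; extent ξ = 2.43·X mol/L.
Concentrations: [V] = 2.43 − 2.43X; [S] = 2.43X.
Kc = [S] / ([V]).
Solving Kc = 3.02 for X ∈ (0,1): X = 0.751.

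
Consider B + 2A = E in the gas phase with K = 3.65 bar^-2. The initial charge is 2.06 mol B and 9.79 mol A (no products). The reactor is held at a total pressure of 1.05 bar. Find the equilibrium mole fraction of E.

Let X = conversion of B (basis 2.06 mol B); extent of reaction ξ = 2.06X.
Mole table: n_B = 2.06 − 2.06X; n_A = 9.79 − 4.12X; n_E = 2.06X.
n_T = Σnᵢ = 11.8 − 4.12X.
y_i = n_i/n_T, p_i = y_i·P. K = p_E / (p_B p_A^2).
This yields a degree-3 equation in X; solving on (0,1), X = 0.705.
Then n_E = 1.45, n_T = 8.95, so y_E = 0.162.

y_E = 0.162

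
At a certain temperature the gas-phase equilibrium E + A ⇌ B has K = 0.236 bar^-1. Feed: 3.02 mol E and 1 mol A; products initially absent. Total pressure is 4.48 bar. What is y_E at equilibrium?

Let X = conversion of A (basis 1 mol A); extent of reaction ξ = X.
Species balance: n_E = 3.02 − X; n_A = 1 − X; n_B = X.
Summing: n_T = 4.02 − X.
With p_i = (n_i/n_T)P, K = p_B / (p_E p_A).
Substituting and setting equal to 0.236 bar^-1 gives a polynomial in X; the root in (0,1) is X = 0.433.
Then n_E = 2.59, n_T = 3.59, so y_E = 0.721.

y_E = 0.721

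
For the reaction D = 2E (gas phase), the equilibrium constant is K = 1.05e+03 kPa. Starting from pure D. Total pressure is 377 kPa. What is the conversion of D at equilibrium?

X = 0.641

Take 1 mol D as basis and let X be its fractional conversion, so ξ = X.
At extent ξ: n_D = 1 − X; n_E = 2X.
Total moles n_T = 1 + X.
Mole fractions y_i = n_i/n_T; K = p_E^2 / (p_D) with p_i = y_i·P.
Substituting and setting equal to 1.05e+03 kPa gives a polynomial in X; the root in (0,1) is X = 0.641.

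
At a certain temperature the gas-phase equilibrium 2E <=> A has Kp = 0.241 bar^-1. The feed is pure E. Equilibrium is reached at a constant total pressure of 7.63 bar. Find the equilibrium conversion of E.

Take 1 mol E as basis and let X be its fractional conversion, so ξ = 0.5X.
At extent ξ: n_E = 1 − X; n_A = 0.5X.
Total moles n_T = 1 − 0.5X.
With p_i = (n_i/n_T)P, Kp = p_A / (p_E^2).
Substituting and setting equal to 0.241 bar^-1 gives a polynomial in X; the root in (0,1) is X = 0.654.

X = 0.654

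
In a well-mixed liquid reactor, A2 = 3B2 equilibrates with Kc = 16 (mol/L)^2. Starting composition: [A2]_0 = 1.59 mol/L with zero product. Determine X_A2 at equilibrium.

Let X = conversion of A2; extent ξ = 1.59·X mol/L.
Concentrations: [A2] = 1.59 − 1.59X; [B2] = 4.77X.
Kc = [B2]^3 / ([A2]).
Setting equal to 16 and solving for X on (0,1) gives X = 0.492.

X = 0.492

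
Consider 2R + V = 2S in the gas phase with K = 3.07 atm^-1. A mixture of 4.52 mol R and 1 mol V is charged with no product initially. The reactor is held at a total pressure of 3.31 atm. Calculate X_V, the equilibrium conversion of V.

X = 0.839

Let X = conversion of V (basis 1 mol V); extent of reaction ξ = X.
Mole table: n_R = 4.52 − 2X; n_V = 1 − X; n_S = 2X.
Summing: n_T = 5.52 − X.
Mole fractions y_i = n_i/n_T; K = p_S^2 / (p_R^2 p_V) with p_i = y_i·P.
Substituting and setting equal to 3.07 atm^-1 gives a polynomial in X; the root in (0,1) is X = 0.839.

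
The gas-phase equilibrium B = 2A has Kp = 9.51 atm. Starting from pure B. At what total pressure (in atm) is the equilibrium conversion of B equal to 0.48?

Take 1 mol B as basis and let X be its fractional conversion, so ξ = X.
At extent ξ: n_B = 1 − X; n_A = 2X.
n_T = Σnᵢ = 1 + X.
Kp = p_A^2 / (p_B) with p_i = (n_i/n_T)·P.
At X = 0.48: the mole-fraction product g(X) = Π y_i^ν_i = 1.198. Since Kp = g(X)·P^{1}, P = (Kp/g)^(1/1) = (9.51/1.198)^(1/1) = 7.94 atm.

P = 7.94 atm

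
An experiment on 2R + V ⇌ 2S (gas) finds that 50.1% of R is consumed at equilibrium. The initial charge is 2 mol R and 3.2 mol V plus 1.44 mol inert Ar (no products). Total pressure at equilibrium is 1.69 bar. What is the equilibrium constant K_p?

K_p = 1.36 bar^-1

Let X = conversion of R (basis 2 mol R); extent of reaction ξ = X.
Mole table: n_R = 2 − 2X; n_V = 3.2 − X; n_S = 2X; n_I = 1.44 (inert).
Total moles n_T = 6.64 − X.
At X = 0.501: n_R = 0.998, n_V = 2.7, n_S = 1, n_T = 6.14.
p_i = (n_i/n_T)·P. K_p = p_S^2 / (p_R^2 p_V) = 1.36 bar^-1.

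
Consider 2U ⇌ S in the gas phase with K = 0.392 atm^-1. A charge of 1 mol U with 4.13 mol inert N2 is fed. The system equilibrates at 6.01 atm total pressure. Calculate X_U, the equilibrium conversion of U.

X = 0.374

Let X = conversion of U (basis 1 mol U); extent of reaction ξ = 0.5X.
Moles: n_U = 1 − X; n_S = 0.5X; n_I = 4.13 (inert).
n_T = Σnᵢ = 5.13 − 0.5X.
Mole fractions y_i = n_i/n_T; K = p_S / (p_U^2) with p_i = y_i·P.
Substituting and setting equal to 0.392 atm^-1 gives a polynomial in X; the root in (0,1) is X = 0.374.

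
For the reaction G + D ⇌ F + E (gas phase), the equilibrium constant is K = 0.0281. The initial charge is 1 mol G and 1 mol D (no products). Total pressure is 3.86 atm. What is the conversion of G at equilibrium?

X = 0.144

Basis: 1 mol G initially; let X = conversion of G. Extent ξ = X.
At extent ξ: n_G = 1 − X; n_D = 1 − X; n_F = X; n_E = X.
Since Δν = 0, n_T = 2 throughout.
Mole fractions y_i = n_i/n_T; K = p_F p_E / (p_G p_D) with p_i = y_i·P.
Substituting and setting equal to 0.0281 gives a polynomial in X; the root in (0,1) is X = 0.144.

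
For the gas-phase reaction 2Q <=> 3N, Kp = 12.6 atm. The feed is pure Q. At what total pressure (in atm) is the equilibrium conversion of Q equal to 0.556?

P = 5.47 atm

Take 1 mol Q as basis and let X be its fractional conversion, so ξ = 0.5X.
Moles: n_Q = 1 − X; n_N = 1.5X.
Summing: n_T = 1 + 0.5X.
Kp = p_N^3 / (p_Q^2) with p_i = (n_i/n_T)·P.
At X = 0.556: the mole-fraction product g(X) = Π y_i^ν_i = 2.303. Since Kp = g(X)·P^{1}, P = (Kp/g)^(1/1) = (12.6/2.303)^(1/1) = 5.47 atm.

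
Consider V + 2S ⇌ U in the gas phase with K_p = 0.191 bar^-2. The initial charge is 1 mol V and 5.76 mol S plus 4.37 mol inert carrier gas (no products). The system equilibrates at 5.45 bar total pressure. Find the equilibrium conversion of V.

X = 0.550

Take 1 mol V as basis and let X be its fractional conversion, so ξ = X.
Mole table: n_V = 1 − X; n_S = 5.76 − 2X; n_U = X; n_I = 4.37 (inert).
Total moles n_T = 11.1 − 2X.
Mole fractions y_i = n_i/n_T; K_p = p_U / (p_V p_S^2) with p_i = y_i·P.
This yields a degree-3 equation in X; solving on (0,1), X = 0.550.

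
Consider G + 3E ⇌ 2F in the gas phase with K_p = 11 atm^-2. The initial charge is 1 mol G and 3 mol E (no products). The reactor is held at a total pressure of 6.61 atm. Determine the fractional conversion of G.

Take 1 mol G as basis and let X be its fractional conversion, so ξ = X.
Moles: n_G = 1 − X; n_E = 3 − 3X; n_F = 2X.
Total moles n_T = 4 − 2X.
y_i = n_i/n_T, p_i = y_i·P. K_p = p_F^2 / (p_G p_E^3).
Equating to 11 atm^-2 and solving on 0 < X < 1: X = 0.816.

X = 0.816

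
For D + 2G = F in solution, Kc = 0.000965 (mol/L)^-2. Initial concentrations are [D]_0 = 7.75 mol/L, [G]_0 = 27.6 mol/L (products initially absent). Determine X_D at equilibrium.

X = 0.328

Let X = conversion of D; extent ξ = 7.75·X mol/L.
Concentrations: [D] = 7.75 − 7.75X; [G] = 27.6 − 15.5X; [F] = 7.75X.
Kc = [F] / ([D] [G]^2).
Solving Kc = 0.000965 for X ∈ (0,1): X = 0.328.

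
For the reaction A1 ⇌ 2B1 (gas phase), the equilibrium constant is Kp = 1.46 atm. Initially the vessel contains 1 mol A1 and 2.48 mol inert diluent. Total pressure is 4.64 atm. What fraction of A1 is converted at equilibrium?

Take 1 mol A1 as basis and let X be its fractional conversion, so ξ = X.
At extent ξ: n_A1 = 1 − X; n_B1 = 2X; n_I = 2.48 (inert).
n_T = Σnᵢ = 3.48 + X.
Mole fractions y_i = n_i/n_T; Kp = p_B1^2 / (p_A1) with p_i = y_i·P.
Substituting and setting equal to 1.46 atm gives a polynomial in X; the root in (0,1) is X = 0.421.

X = 0.421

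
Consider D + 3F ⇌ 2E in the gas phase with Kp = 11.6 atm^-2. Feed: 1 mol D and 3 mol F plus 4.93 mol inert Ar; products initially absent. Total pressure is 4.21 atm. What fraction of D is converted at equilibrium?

X = 0.638

Basis: 1 mol D initially; let X = conversion of D. Extent ξ = X.
Mole table: n_D = 1 − X; n_F = 3 − 3X; n_E = 2X; n_I = 4.93 (inert).
Summing: n_T = 8.93 − 2X.
Mole fractions y_i = n_i/n_T; Kp = p_E^2 / (p_D p_F^3) with p_i = y_i·P.
Setting this equal to 11.6 atm^-2 and taking the physical root (0 < X < 1) gives X = 0.638.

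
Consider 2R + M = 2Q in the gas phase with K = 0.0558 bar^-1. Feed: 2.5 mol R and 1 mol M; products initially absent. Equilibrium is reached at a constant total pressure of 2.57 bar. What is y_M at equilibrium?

y_M = 0.243

Take 1 mol M as basis and let X be its fractional conversion, so ξ = X.
Species balance: n_R = 2.5 − 2X; n_M = 1 − X; n_Q = 2X.
n_T = Σnᵢ = 3.5 − X.
Mole fractions y_i = n_i/n_T; K = p_Q^2 / (p_R^2 p_M) with p_i = y_i·P.
Setting this equal to 0.0558 bar^-1 and taking the physical root (0 < X < 1) gives X = 0.197.
Then n_M = 0.803, n_T = 3.3, so y_M = 0.243.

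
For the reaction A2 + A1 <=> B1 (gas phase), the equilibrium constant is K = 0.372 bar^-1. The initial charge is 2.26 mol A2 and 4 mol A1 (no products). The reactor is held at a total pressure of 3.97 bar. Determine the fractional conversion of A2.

X = 0.456

Take 2.26 mol A2 as basis and let X be its fractional conversion, so ξ = 2.26X.
Mole table: n_A2 = 2.26 − 2.26X; n_A1 = 4 − 2.26X; n_B1 = 2.26X.
Summing: n_T = 6.26 − 2.26X.
Mole fractions y_i = n_i/n_T; K = p_B1 / (p_A2 p_A1) with p_i = y_i·P.
Equating to 0.372 bar^-1 and solving on 0 < X < 1: X = 0.456.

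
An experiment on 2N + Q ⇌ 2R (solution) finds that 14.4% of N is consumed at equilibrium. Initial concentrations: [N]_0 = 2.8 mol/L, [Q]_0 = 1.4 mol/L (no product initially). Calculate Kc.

Kc = 0.0236 L/mol

Let X = conversion of N.
Concentrations: [N] = 2.8 − 2.8X; [Q] = 1.4 − 1.4X; [R] = 2.8X.
At X = 0.144: [N] = 2.4, [Q] = 1.2, [R] = 0.403.
Kc = [R]^2 / ([N]^2 [Q]) = 0.0236 L/mol.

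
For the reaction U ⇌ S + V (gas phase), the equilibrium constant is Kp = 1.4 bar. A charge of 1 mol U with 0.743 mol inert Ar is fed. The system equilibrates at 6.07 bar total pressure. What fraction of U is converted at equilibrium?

X = 0.506

Basis: 1 mol U initially; let X = conversion of U. Extent ξ = X.
Mole table: n_U = 1 − X; n_S = X; n_V = X; n_I = 0.743 (inert).
n_T = Σnᵢ = 1.74 + X.
With p_i = (n_i/n_T)P, Kp = p_S p_V / (p_U).
Equating to 1.4 bar and solving on 0 < X < 1: X = 0.506.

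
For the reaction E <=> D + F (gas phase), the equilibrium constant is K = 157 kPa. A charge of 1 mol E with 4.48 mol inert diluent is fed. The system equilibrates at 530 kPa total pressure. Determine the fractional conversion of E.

Let X = conversion of E (basis 1 mol E); extent of reaction ξ = X.
At extent ξ: n_E = 1 − X; n_D = X; n_F = X; n_I = 4.48 (inert).
Summing: n_T = 5.48 + X.
Mole fractions y_i = n_i/n_T; K = p_D p_F / (p_E) with p_i = y_i·P.
Equating to 157 kPa and solving on 0 < X < 1: X = 0.719.

X = 0.719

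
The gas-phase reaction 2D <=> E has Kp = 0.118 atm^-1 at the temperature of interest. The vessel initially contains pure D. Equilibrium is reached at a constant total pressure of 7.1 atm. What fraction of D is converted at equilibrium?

X = 0.521

Take 1 mol D as basis and let X be its fractional conversion, so ξ = 0.5X.
Species balance: n_D = 1 − X; n_E = 0.5X.
n_T = Σnᵢ = 1 − 0.5X.
y_i = n_i/n_T, p_i = y_i·P. Kp = p_E / (p_D^2).
Substituting and setting equal to 0.118 atm^-1 gives a polynomial in X; the root in (0,1) is X = 0.521.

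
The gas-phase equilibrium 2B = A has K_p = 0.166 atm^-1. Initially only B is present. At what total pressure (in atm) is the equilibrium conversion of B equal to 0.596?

Basis: 1 mol B initially; let X = conversion of B. Extent ξ = 0.5X.
Moles: n_B = 1 − X; n_A = 0.5X.
Total moles n_T = 1 − 0.5X.
K_p = p_A / (p_B^2) with p_i = (n_i/n_T)·P.
At X = 0.596: the mole-fraction product g(X) = Π y_i^ν_i = 1.282. Since K_p = g(X)·P^{-1}, P = (g/K_p)^(1/1) = (1.282/0.166)^(1/1) = 7.72 atm.

P = 7.72 atm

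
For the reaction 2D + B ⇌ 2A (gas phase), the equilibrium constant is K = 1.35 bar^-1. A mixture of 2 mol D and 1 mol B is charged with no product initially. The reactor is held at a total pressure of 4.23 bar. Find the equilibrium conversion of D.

X = 0.514

Let X = conversion of D (basis 2 mol D); extent of reaction ξ = X.
Moles: n_D = 2 − 2X; n_B = 1 − X; n_A = 2X.
n_T = Σnᵢ = 3 − X.
Mole fractions y_i = n_i/n_T; K = p_A^2 / (p_D^2 p_B) with p_i = y_i·P.
Equating to 1.35 bar^-1 and solving on 0 < X < 1: X = 0.514.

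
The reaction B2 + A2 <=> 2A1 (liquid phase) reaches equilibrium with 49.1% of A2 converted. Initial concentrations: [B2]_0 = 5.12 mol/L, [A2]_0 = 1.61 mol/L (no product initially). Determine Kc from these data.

Let X = conversion of A2.
Concentrations: [B2] = 5.12 − 1.61X; [A2] = 1.61 − 1.61X; [A1] = 3.22X.
At X = 0.491: [B2] = 4.33, [A2] = 0.819, [A1] = 1.58.
Kc = [A1]^2 / ([B2] [A2]) = 0.705.

Kc = 0.705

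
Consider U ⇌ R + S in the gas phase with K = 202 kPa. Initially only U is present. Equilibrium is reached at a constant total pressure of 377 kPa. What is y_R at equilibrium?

y_R = 0.371

Let X = conversion of U (basis 1 mol U); extent of reaction ξ = X.
Species balance: n_U = 1 − X; n_R = X; n_S = X.
Total moles n_T = 1 + X.
With p_i = (n_i/n_T)P, K = p_R p_S / (p_U).
Equating to 202 kPa and solving on 0 < X < 1: X = 0.591.
Then n_R = 0.591, n_T = 1.59, so y_R = 0.371.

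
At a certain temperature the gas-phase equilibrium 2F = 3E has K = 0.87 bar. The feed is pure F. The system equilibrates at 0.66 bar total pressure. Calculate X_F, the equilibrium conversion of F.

Take 1 mol F as basis and let X be its fractional conversion, so ξ = 0.5X.
At extent ξ: n_F = 1 − X; n_E = 1.5X.
Summing: n_T = 1 + 0.5X.
With p_i = (n_i/n_T)P, K = p_E^3 / (p_F^2).
Setting this equal to 0.87 bar and taking the physical root (0 < X < 1) gives X = 0.498.

X = 0.498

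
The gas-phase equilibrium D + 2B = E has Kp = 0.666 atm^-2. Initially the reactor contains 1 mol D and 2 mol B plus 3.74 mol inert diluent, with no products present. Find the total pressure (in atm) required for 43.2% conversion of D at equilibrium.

Basis: 1 mol D initially; let X = conversion of D. Extent ξ = X.
Mole table: n_D = 1 − X; n_B = 2 − 2X; n_E = X; n_I = 3.74 (inert).
Summing: n_T = 6.74 − 2X.
Kp = p_E / (p_D p_B^2) with p_i = (n_i/n_T)·P.
At X = 0.432: the mole-fraction product g(X) = Π y_i^ν_i = 20.35. Since Kp = g(X)·P^{-2}, P = (g/Kp)^(1/2) = (20.35/0.666)^(1/2) = 5.53 atm.

P = 5.53 atm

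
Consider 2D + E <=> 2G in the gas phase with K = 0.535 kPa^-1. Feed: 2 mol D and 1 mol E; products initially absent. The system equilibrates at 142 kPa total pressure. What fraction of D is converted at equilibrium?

Let X = conversion of D (basis 2 mol D); extent of reaction ξ = X.
Moles: n_D = 2 − 2X; n_E = 1 − X; n_G = 2X.
Total moles n_T = 3 − X.
y_i = n_i/n_T, p_i = y_i·P. K = p_G^2 / (p_D^2 p_E).
Equating to 0.535 kPa^-1 and solving on 0 < X < 1: X = 0.745.

X = 0.745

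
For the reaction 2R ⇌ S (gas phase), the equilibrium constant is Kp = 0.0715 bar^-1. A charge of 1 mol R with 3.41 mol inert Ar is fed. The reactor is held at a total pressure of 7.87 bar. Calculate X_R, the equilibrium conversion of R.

X = 0.177

Basis: 1 mol R initially; let X = conversion of R. Extent ξ = 0.5X.
At extent ξ: n_R = 1 − X; n_S = 0.5X; n_I = 3.41 (inert).
Summing: n_T = 4.41 − 0.5X.
y_i = n_i/n_T, p_i = y_i·P. Kp = p_S / (p_R^2).
Substituting and setting equal to 0.0715 bar^-1 gives a polynomial in X; the root in (0,1) is X = 0.177.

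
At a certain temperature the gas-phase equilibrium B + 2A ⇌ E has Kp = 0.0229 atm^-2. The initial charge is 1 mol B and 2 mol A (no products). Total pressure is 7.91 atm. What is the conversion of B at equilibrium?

X = 0.322

Take 1 mol B as basis and let X be its fractional conversion, so ξ = X.
Species balance: n_B = 1 − X; n_A = 2 − 2X; n_E = X.
Summing: n_T = 3 − 2X.
y_i = n_i/n_T, p_i = y_i·P. Kp = p_E / (p_B p_A^2).
Substituting and setting equal to 0.0229 atm^-2 gives a polynomial in X; the root in (0,1) is X = 0.322.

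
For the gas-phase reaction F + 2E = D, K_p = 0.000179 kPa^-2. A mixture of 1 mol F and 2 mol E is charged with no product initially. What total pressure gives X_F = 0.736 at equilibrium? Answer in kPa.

Let X = conversion of F (basis 1 mol F); extent of reaction ξ = X.
Species balance: n_F = 1 − X; n_E = 2 − 2X; n_D = X.
Summing: n_T = 3 − 2X.
K_p = p_D / (p_F p_E^2) with p_i = (n_i/n_T)·P.
At X = 0.736: the mole-fraction product g(X) = Π y_i^ν_i = 23.35. Since K_p = g(X)·P^{-2}, P = (g/K_p)^(1/2) = (23.35/0.000179)^(1/2) = 361 kPa.

P = 361 kPa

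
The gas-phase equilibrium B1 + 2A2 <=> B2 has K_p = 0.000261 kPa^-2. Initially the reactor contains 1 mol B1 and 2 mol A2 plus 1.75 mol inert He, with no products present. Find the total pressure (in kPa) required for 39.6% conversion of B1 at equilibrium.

Take 1 mol B1 as basis and let X be its fractional conversion, so ξ = X.
Moles: n_B1 = 1 − X; n_A2 = 2 − 2X; n_B2 = X; n_I = 1.75 (inert).
Total moles n_T = 4.75 − 2X.
K_p = p_B2 / (p_B1 p_A2^2) with p_i = (n_i/n_T)·P.
At X = 0.396: the mole-fraction product g(X) = Π y_i^ν_i = 7.038. Since K_p = g(X)·P^{-2}, P = (g/K_p)^(1/2) = (7.038/0.000261)^(1/2) = 164 kPa.

P = 164 kPa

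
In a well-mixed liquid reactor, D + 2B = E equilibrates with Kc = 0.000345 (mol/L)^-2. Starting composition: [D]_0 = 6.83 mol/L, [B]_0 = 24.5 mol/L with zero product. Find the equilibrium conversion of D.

Let X = conversion of D; extent ξ = 6.83·X mol/L.
Concentrations: [D] = 6.83 − 6.83X; [B] = 24.5 − 13.7X; [E] = 6.83X.
Kc = [E] / ([D] [B]^2).
This equals 0.000345 at X = 0.148 (the root in 0 < X < 1).

X = 0.148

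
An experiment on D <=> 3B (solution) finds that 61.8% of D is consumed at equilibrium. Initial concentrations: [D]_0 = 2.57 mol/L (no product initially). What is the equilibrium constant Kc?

Kc = 110 (mol/L)^2

Let X = conversion of D.
Concentrations: [D] = 2.57 − 2.57X; [B] = 7.71X.
At X = 0.618: [D] = 0.982, [B] = 4.76.
Kc = [B]^3 / ([D]) = 110 (mol/L)^2.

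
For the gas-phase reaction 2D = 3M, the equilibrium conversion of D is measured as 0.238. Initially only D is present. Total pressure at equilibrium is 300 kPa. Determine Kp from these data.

Kp = 21 kPa

Take 1 mol D as basis and let X be its fractional conversion, so ξ = 0.5X.
Species balance: n_D = 1 − X; n_M = 1.5X.
Summing: n_T = 1 + 0.5X.
At X = 0.238: n_D = 0.762, n_M = 0.357, n_T = 1.12.
p_i = (n_i/n_T)·P. Kp = p_M^3 / (p_D^2) = 21 kPa.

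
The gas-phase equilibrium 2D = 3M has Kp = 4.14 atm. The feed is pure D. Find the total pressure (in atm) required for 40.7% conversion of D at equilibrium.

Basis: 1 mol D initially; let X = conversion of D. Extent ξ = 0.5X.
At extent ξ: n_D = 1 − X; n_M = 1.5X.
Total moles n_T = 1 + 0.5X.
Kp = p_M^3 / (p_D^2) with p_i = (n_i/n_T)·P.
At X = 0.407: the mole-fraction product g(X) = Π y_i^ν_i = 0.5377. Since Kp = g(X)·P^{1}, P = (Kp/g)^(1/1) = (4.14/0.5377)^(1/1) = 7.7 atm.

P = 7.7 atm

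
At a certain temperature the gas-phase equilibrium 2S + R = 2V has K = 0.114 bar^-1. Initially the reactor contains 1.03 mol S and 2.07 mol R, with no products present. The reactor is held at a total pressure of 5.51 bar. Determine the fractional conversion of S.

Basis: 1.03 mol S initially; let X = conversion of S. Extent ξ = 0.515X.
Mole table: n_S = 1.03 − 1.03X; n_R = 2.07 − 0.515X; n_V = 1.03X.
Total moles n_T = 3.1 − 0.515X.
With p_i = (n_i/n_T)P, K = p_V^2 / (p_S^2 p_R).
Equating to 0.114 bar^-1 and solving on 0 < X < 1: X = 0.389.

X = 0.389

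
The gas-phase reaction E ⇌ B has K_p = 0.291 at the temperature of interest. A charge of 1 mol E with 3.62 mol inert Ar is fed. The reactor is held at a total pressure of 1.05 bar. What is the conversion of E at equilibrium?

Take 1 mol E as basis and let X be its fractional conversion, so ξ = X.
Mole table: n_E = 1 − X; n_B = X; n_I = 3.62 (inert).
Total moles n_T = 4.62 (Δν = 0, constant).
Mole fractions y_i = n_i/n_T; K_p = p_B / (p_E) with p_i = y_i·P.
Equating to 0.291 and solving on 0 < X < 1: X = 0.225.

X = 0.225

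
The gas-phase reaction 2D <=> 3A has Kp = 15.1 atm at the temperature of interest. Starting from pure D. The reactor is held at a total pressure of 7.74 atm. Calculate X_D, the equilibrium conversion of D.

Basis: 1 mol D initially; let X = conversion of D. Extent ξ = 0.5X.
Mole table: n_D = 1 − X; n_A = 1.5X.
Total moles n_T = 1 + 0.5X.
With p_i = (n_i/n_T)P, Kp = p_A^3 / (p_D^2).
Equating to 15.1 atm and solving on 0 < X < 1: X = 0.539.

X = 0.539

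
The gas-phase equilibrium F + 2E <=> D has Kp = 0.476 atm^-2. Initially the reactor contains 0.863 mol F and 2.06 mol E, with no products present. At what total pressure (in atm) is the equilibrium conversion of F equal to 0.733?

Take 0.863 mol F as basis and let X be its fractional conversion, so ξ = 0.863X.
At extent ξ: n_F = 0.863 − 0.863X; n_E = 2.06 − 1.73X; n_D = 0.863X.
Total moles n_T = 2.92 − 1.73X.
Kp = p_D / (p_F p_E^2) with p_i = (n_i/n_T)·P.
At X = 0.733: the mole-fraction product g(X) = Π y_i^ν_i = 11.94. Since Kp = g(X)·P^{-2}, P = (g/Kp)^(1/2) = (11.94/0.476)^(1/2) = 5.01 atm.

P = 5.01 atm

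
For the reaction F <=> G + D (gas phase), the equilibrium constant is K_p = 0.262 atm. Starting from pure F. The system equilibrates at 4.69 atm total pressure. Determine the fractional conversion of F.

X = 0.230

Let X = conversion of F (basis 1 mol F); extent of reaction ξ = X.
Moles: n_F = 1 − X; n_G = X; n_D = X.
Total moles n_T = 1 + X.
y_i = n_i/n_T, p_i = y_i·P. K_p = p_G p_D / (p_F).
Equating to 0.262 atm and solving on 0 < X < 1: X = 0.230.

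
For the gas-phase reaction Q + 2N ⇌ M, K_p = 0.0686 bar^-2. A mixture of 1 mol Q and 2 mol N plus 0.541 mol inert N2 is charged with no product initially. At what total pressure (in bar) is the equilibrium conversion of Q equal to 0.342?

Let X = conversion of Q (basis 1 mol Q); extent of reaction ξ = X.
Species balance: n_Q = 1 − X; n_N = 2 − 2X; n_M = X; n_I = 0.541 (inert).
Total moles n_T = 3.54 − 2X.
K_p = p_M / (p_Q p_N^2) with p_i = (n_i/n_T)·P.
At X = 0.342: the mole-fraction product g(X) = Π y_i^ν_i = 2.45. Since K_p = g(X)·P^{-2}, P = (g/K_p)^(1/2) = (2.45/0.0686)^(1/2) = 5.98 bar.

P = 5.98 bar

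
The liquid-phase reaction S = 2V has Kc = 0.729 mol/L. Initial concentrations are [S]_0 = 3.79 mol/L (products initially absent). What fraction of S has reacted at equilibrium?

X = 0.197

Let X = conversion of S; extent ξ = 3.79·X mol/L.
Concentrations: [S] = 3.79 − 3.79X; [V] = 7.58X.
Kc = [V]^2 / ([S]).
This equals 0.729 at X = 0.197 (the root in 0 < X < 1).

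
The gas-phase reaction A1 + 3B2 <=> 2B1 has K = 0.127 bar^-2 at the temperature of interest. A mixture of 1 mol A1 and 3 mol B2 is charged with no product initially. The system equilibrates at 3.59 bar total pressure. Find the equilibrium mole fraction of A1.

y_A1 = 0.190

Basis: 1 mol A1 initially; let X = conversion of A1. Extent ξ = X.
Mole table: n_A1 = 1 − X; n_B2 = 3 − 3X; n_B1 = 2X.
Summing: n_T = 4 − 2X.
y_i = n_i/n_T, p_i = y_i·P. K = p_B1^2 / (p_A1 p_B2^3).
This yields a degree-4 equation in X; solving on (0,1), X = 0.387.
Then n_A1 = 0.613, n_T = 3.23, so y_A1 = 0.190.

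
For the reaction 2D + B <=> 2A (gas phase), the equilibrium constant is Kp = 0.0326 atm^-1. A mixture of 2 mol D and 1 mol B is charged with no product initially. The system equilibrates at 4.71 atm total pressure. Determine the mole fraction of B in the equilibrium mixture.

Take 2 mol D as basis and let X be its fractional conversion, so ξ = X.
Species balance: n_D = 2 − 2X; n_B = 1 − X; n_A = 2X.
Summing: n_T = 3 − X.
Mole fractions y_i = n_i/n_T; Kp = p_A^2 / (p_D^2 p_B) with p_i = y_i·P.
Setting this equal to 0.0326 atm^-1 and taking the physical root (0 < X < 1) gives X = 0.175.
Then n_B = 0.825, n_T = 2.83, so y_B = 0.292.

y_B = 0.292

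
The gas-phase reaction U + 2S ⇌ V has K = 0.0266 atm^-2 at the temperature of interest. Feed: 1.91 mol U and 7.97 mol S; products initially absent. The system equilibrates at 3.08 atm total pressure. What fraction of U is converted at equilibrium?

X = 0.138

Basis: 1.91 mol U initially; let X = conversion of U. Extent ξ = 1.91X.
Moles: n_U = 1.91 − 1.91X; n_S = 7.97 − 3.82X; n_V = 1.91X.
Total moles n_T = 9.88 − 3.82X.
Mole fractions y_i = n_i/n_T; K = p_V / (p_U p_S^2) with p_i = y_i·P.
Substituting and setting equal to 0.0266 atm^-2 gives a polynomial in X; the root in (0,1) is X = 0.138.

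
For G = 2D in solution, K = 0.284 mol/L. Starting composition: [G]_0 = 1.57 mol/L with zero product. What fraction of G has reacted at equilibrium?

Let X = conversion of G; extent ξ = 1.57·X mol/L.
Concentrations: [G] = 1.57 − 1.57X; [D] = 3.14X.
K = [D]^2 / ([G]).
Equating to 0.284 mol/L: the physical root is X = 0.191.

X = 0.191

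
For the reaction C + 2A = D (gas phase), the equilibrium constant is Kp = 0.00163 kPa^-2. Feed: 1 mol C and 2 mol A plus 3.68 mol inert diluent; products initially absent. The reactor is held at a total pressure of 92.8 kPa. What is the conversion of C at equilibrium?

X = 0.381

Take 1 mol C as basis and let X be its fractional conversion, so ξ = X.
Species balance: n_C = 1 − X; n_A = 2 − 2X; n_D = X; n_I = 3.68 (inert).
Total moles n_T = 6.68 − 2X.
y_i = n_i/n_T, p_i = y_i·P. Kp = p_D / (p_C p_A^2).
This yields a degree-3 equation in X; solving on (0,1), X = 0.381.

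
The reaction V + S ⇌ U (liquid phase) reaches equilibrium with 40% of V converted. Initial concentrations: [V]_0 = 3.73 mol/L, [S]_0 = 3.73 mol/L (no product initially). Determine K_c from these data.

K_c = 0.298 L/mol

Let X = conversion of V.
Concentrations: [V] = 3.73 − 3.73X; [S] = 3.73 − 3.73X; [U] = 3.73X.
At X = 0.4: [V] = 2.24, [S] = 2.24, [U] = 1.49.
K_c = [U] / ([V] [S]) = 0.298 L/mol.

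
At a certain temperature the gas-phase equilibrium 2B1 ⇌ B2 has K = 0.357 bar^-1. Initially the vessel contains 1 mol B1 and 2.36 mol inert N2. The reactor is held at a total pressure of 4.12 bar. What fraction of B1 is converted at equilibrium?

Let X = conversion of B1 (basis 1 mol B1); extent of reaction ξ = 0.5X.
Moles: n_B1 = 1 − X; n_B2 = 0.5X; n_I = 2.36 (inert).
Summing: n_T = 3.36 − 0.5X.
Mole fractions y_i = n_i/n_T; K = p_B2 / (p_B1^2) with p_i = y_i·P.
Substituting and setting equal to 0.357 bar^-1 gives a polynomial in X; the root in (0,1) is X = 0.369.

X = 0.369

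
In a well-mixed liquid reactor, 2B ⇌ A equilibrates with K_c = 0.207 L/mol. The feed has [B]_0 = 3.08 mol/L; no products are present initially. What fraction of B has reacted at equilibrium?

X = 0.424

Let X = conversion of B; extent ξ = 3.08X/2 mol/L.
Concentrations: [B] = 3.08 − 3.08X; [A] = 1.54X.
K_c = [A] / ([B]^2).
This equals 0.207 at X = 0.424 (the root in 0 < X < 1).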